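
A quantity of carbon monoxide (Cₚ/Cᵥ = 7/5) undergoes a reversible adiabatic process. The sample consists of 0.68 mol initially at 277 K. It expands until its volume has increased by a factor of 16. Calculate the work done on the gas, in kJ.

Adiabatic: T₁V₁^(γ−1) = T₂V₂^(γ−1) ⇒ T₂ = T₁ (V₁/V₂)^(γ−1).
T₂ = 277 × (1/16)^(2/5) = 91.38 K.
Q = 0, so ΔU = W_on_gas = nCᵥΔT with Cᵥ = R/(γ−1) = 20.79 J/(mol·K).
ΔU = 0.68 × 20.79 × (91.38 − 277) = -2624 J.

W ≈ -2.62 kJ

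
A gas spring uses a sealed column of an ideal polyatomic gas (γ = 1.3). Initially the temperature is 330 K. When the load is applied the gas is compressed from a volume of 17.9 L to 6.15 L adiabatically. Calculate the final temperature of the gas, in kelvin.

T₂ ≈ 455 K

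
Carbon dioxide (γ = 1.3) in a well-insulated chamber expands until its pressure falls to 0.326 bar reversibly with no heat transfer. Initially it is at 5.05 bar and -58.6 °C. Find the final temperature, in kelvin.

T₂ ≈ 114 K

Along an adiabat T P^((1−γ)/γ) is constant, so T₂ = T₁ (P₂/P₁)^((γ−1)/γ).
T₁ = -58.6 °C = 214.5 K.
T₂ = 214.5 × (0.326/5.05)^(0.231) = 114 K.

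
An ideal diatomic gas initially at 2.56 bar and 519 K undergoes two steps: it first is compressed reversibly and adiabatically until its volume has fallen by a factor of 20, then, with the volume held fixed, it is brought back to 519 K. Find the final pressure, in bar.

For a diatomic ideal gas γ = 7/5.
Adiabatic step (PV^γ = const): P₂ = 2.56×20^(7/5) = 169.7 bar; T₂ = 519×20^(2/5) = 1720 K.
Isochoric: P₃ = P₂(T₃/T₂) = 169.7 × (519/1720) = 51.2 bar.

P₃ ≈ 51.2 bar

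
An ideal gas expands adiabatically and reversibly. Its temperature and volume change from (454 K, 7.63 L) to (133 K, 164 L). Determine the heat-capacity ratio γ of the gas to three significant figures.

γ ≈ 1.40

TV^(γ−1) = const ⇒ γ − 1 = ln(T₂/T₁) / ln(V₁/V₂).
γ = 1 + ln(133/454) / ln(7.63/164) = 1.4.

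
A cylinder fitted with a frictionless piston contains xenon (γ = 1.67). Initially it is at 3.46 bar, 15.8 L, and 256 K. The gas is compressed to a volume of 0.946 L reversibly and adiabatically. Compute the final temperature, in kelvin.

T₂ ≈ 1690 K

Adiabatic: T₁V₁^(γ−1) = T₂V₂^(γ−1) ⇒ T₂ = T₁ (V₁/V₂)^(γ−1).
T₂ = 256 × (15.8/0.946)^(0.67) = 1688 K.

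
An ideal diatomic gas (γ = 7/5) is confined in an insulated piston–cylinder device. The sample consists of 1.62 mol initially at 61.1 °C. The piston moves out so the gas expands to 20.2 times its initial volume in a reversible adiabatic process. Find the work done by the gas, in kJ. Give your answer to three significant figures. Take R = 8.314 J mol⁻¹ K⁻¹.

W ≈ 7.87 kJ

For a reversible adiabat TV^(γ−1) is constant, so T₂ = T₁ (V₁/V₂)^(γ−1).
T₁ = 61.1 °C = 334.2 K.
T₂ = 334.2 × (1/20.2)^(2/5) = 100.4 K.
Q = 0, so ΔU = W_on_gas = nCᵥΔT with Cᵥ = R/(γ−1) = 20.79 J/(mol·K).
ΔU = 1.62 × 20.79 × (100.4 − 334.2) = -7873 J.
Work done by the gas = −ΔU = 7873 J.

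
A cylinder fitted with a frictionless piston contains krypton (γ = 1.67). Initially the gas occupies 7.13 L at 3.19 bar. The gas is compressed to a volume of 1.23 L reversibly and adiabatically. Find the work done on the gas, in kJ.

P₂ = P₁(V₁/V₂)^γ = 3.19×(7.13/1.23)^(1.67) = 60.02 bar.
For a reversible adiabat, W_by_gas = (P₁V₁ − P₂V₂)/(γ−1).
W_by = (319000×0.00713 − 6.002×10^6×0.00123) / (0.67) = -7624 J.
W_on_gas = −W_by = 7624 J.

W ≈ 7.62 kJ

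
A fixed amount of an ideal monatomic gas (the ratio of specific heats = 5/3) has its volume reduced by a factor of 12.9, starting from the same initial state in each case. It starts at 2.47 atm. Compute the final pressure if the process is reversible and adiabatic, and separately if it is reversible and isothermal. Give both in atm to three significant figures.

adiabatic: 175 atm; isothermal: 31.9 atm

Isothermal: P₂ = P₁(V₁/V₂) = 2.47×12.9 = 31.86 atm.
Adiabatic: P₂ = P₁(V₁/V₂)^γ = 2.47×12.9^(5/3) = 175.3 atm.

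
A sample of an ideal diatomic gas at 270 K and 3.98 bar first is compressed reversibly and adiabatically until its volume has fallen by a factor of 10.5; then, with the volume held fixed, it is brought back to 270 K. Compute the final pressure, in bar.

P₃ ≈ 41.8 bar

For a diatomic ideal gas γ = 7/5.
Adiabatic step (PV^γ = const): P₂ = 3.98×10.5^(7/5) = 107 bar; T₂ = 270×10.5^(2/5) = 691.6 K.
Isochoric: P₃ = P₂(T₃/T₂) = 107 × (270/691.6) = 41.79 bar.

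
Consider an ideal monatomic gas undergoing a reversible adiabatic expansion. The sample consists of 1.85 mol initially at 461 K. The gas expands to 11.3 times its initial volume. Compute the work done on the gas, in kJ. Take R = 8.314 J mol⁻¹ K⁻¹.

Adiabatic: T₁V₁^(γ−1) = T₂V₂^(γ−1) ⇒ T₂ = T₁ (V₁/V₂)^(γ−1).
γ = 5/3 for a monatomic ideal gas, so γ−1 = 2/3.
T₂ = 461 × (1/11.3)^(2/3) = 91.55 K.
Q = 0, so ΔU = W_on_gas = nCᵥΔT with Cᵥ = R/(γ−1) = 12.47 J/(mol·K).
ΔU = 1.85 × 12.47 × (91.55 − 461) = -8524 J.

W ≈ -8.52 kJ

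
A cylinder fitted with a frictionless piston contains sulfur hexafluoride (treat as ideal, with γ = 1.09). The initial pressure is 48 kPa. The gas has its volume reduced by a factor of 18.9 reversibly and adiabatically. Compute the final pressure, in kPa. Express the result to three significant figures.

P₂ ≈ 1180 kPa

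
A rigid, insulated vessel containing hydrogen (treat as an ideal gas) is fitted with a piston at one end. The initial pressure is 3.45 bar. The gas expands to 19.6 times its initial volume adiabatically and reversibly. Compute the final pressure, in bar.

P₂ ≈ 0.0535 bar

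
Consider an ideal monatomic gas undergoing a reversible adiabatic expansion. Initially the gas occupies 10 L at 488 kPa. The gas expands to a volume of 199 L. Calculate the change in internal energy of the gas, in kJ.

γ = 5/3 for a monatomic ideal gas.
P₂ = P₁(V₁/V₂)^γ = 488×(10/199)^(5/3) = 3.339 kPa.
For a reversible adiabat, W_by_gas = (P₁V₁ − P₂V₂)/(γ−1).
W_by = (488000×0.01 − 3339×0.199) / (2/3) = 6323 J.
Q = 0 ⇒ ΔU = −W_by = -6323 J.

ΔU ≈ -6.32 kJ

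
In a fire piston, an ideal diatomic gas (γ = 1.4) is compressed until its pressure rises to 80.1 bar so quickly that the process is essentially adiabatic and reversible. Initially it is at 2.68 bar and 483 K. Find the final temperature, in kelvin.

Along an adiabat T P^((1−γ)/γ) is constant, so T₂ = T₁ (P₂/P₁)^((γ−1)/γ).
T₂ = 483 × (80.1/2.68)^(0.286) = 1275 K.

T₂ ≈ 1280 K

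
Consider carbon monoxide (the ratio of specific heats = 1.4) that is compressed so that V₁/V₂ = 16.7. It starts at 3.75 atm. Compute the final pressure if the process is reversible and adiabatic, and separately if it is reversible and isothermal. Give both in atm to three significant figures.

Isothermal: P₂ = P₁(V₁/V₂) = 3.75×16.7 = 62.62 atm.
Adiabatic: P₂ = P₁(V₁/V₂)^γ = 3.75×16.7^(1.4) = 193.1 atm.

adiabatic: 193 atm; isothermal: 62.6 atm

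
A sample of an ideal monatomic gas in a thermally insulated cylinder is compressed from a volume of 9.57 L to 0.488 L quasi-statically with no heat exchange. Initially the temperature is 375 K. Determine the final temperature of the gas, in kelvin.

For a reversible adiabat TV^(γ−1) is constant, so T₂ = T₁ (V₁/V₂)^(γ−1).
For a monatomic ideal gas γ = 5/3, so γ−1 = 2/3.
T₂ = 375 × (9.57/0.488)^(2/3) = 2727 K.

T₂ ≈ 2730 K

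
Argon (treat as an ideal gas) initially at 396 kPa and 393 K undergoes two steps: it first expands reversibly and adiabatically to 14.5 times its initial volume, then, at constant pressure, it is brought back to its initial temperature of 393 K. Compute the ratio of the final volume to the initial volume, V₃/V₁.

V₃/V₁ ≈ 86.2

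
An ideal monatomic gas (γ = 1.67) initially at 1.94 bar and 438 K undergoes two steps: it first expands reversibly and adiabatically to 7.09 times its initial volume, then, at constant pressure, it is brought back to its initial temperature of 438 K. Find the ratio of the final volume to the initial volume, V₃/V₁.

Adiabatic step: V₂/V₁ = 7.09; T₂ = T₁·(1/7.09)^(0.67) = 117.9 K.
Isobaric step: V₃/V₂ = T₃/T₂ = 438/117.9.
V₃/V₁ = (V₂/V₁)(V₃/V₂) = 7.09 × (438/117.9) = 26.34.

V₃/V₁ ≈ 26.3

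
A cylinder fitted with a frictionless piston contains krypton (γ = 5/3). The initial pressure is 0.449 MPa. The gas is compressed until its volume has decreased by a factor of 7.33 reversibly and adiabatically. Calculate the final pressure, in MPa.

Since PV^γ is constant along a reversible adiabat, P₂ = P₁ (V₁/V₂)^γ.
P₂ = 0.449 × 7.33^(5/3) = 12.42 MPa.

P₂ ≈ 12.4 MPa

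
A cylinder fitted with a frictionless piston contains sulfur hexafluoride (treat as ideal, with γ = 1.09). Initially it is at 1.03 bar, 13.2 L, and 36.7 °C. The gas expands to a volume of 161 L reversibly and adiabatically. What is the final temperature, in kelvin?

T₂ ≈ 247 K

For a reversible adiabat TV^(γ−1) is constant, so T₂ = T₁ (V₁/V₂)^(γ−1).
T₁ = 36.7 °C = 309.8 K.
T₂ = 309.8 × (13.2/161)^(0.09) = 247.4 K.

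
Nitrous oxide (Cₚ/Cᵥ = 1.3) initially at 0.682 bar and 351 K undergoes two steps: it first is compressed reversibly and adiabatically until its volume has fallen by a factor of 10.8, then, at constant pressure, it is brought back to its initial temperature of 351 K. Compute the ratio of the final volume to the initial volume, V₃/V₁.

Adiabatic step: V₂/V₁ = 0.09259; T₂ = T₁·10.8^(0.3) = 716.7 K.
Isobaric step: V₃/V₂ = T₃/T₂ = 351/716.7.
V₃/V₁ = (V₂/V₁)(V₃/V₂) = 0.09259 × (351/716.7) = 0.04535.

V₃/V₁ ≈ 0.0453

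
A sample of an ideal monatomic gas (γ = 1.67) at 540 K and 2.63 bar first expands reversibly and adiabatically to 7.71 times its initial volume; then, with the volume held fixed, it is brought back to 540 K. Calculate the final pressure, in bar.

Adiabatic step (PV^γ = const): P₂ = 2.63×(1/7.71)^(1.67) = 0.08681 bar; T₂ = 540×(1/7.71)^(0.67) = 137.4 K.
Isochoric: P₃ = P₂(T₃/T₂) = 0.08681 × (540/137.4) = 0.3411 bar.

P₃ ≈ 0.341 bar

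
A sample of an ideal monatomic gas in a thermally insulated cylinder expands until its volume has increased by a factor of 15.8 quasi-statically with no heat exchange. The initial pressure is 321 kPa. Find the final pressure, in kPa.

P₂ ≈ 3.23 kPa

Since PV^γ is constant along a reversible adiabat, P₂ = P₁ (V₁/V₂)^γ.
For a monatomic ideal gas γ = 5/3.
P₂ = 321 × (1/15.8)^(5/3) = 3.227 kPa.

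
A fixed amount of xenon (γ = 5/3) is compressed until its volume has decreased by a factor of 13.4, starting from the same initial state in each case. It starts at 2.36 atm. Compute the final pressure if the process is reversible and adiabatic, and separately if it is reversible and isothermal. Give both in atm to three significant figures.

Isothermal: P₂ = P₁(V₁/V₂) = 2.36×13.4 = 31.62 atm.
Adiabatic: P₂ = P₁(V₁/V₂)^γ = 2.36×13.4^(5/3) = 178.4 atm.

adiabatic: 178 atm; isothermal: 31.6 atm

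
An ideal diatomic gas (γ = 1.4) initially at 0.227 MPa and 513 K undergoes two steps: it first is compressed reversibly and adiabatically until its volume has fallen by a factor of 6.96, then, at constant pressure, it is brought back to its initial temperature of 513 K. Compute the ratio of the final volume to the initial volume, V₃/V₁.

V₃/V₁ ≈ 0.0661

Adiabatic step: V₂/V₁ = 0.1437; T₂ = T₁·6.96^(0.4) = 1115 K.
Isobaric step: V₃/V₂ = T₃/T₂ = 513/1115.
V₃/V₁ = (V₂/V₁)(V₃/V₂) = 0.1437 × (513/1115) = 0.06612.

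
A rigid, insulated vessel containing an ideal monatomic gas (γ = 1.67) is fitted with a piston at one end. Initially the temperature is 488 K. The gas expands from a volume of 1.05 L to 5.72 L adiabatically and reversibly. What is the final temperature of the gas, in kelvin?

T₂ ≈ 157 K

Adiabatic: T₁V₁^(γ−1) = T₂V₂^(γ−1) ⇒ T₂ = T₁ (V₁/V₂)^(γ−1).
T₂ = 488 × (1.05/5.72)^(0.67) = 156.7 K.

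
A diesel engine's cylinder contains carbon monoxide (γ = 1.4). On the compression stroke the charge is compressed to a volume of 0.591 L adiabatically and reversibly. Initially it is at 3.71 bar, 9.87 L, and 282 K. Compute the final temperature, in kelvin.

Adiabatic: T₁V₁^(γ−1) = T₂V₂^(γ−1) ⇒ T₂ = T₁ (V₁/V₂)^(γ−1).
T₂ = 282 × (9.87/0.591)^(0.4) = 869.6 K.

T₂ ≈ 870 K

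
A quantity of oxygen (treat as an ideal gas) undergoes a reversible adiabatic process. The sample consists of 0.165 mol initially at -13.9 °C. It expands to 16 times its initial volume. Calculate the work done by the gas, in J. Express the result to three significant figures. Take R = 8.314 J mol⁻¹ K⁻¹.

W ≈ 596 J

Adiabatic: T₁V₁^(γ−1) = T₂V₂^(γ−1) ⇒ T₂ = T₁ (V₁/V₂)^(γ−1).
γ = 7/5 for a diatomic ideal gas, so γ−1 = 2/5.
T₁ = -13.9 °C = 259.2 K.
T₂ = 259.2 × (1/16)^(2/5) = 85.52 K.
Q = 0, so ΔU = W_on_gas = nCᵥΔT with Cᵥ = R/(γ−1) = 20.79 J/(mol·K).
ΔU = 0.165 × 20.79 × (85.52 − 259.2) = -595.8 J.
Work done by the gas = −ΔU = 595.8 J.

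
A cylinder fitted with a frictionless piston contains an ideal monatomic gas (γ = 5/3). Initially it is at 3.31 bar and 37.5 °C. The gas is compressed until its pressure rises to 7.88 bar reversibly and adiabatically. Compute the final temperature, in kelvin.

Along an adiabat T P^((1−γ)/γ) is constant, so T₂ = T₁ (P₂/P₁)^((γ−1)/γ).
T₁ = 37.5 °C = 310.6 K.
T₂ = 310.6 × (7.88/3.31)^(2/5) = 439.5 K.

T₂ ≈ 439 K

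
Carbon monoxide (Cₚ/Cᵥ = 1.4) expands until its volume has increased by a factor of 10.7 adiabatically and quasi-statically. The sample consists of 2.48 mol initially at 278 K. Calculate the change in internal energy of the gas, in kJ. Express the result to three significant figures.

ΔU ≈ -8.78 kJ

Adiabatic: T₁V₁^(γ−1) = T₂V₂^(γ−1) ⇒ T₂ = T₁ (V₁/V₂)^(γ−1).
T₂ = 278 × (1/10.7)^(0.4) = 107.7 K.
Q = 0, so ΔU = W_on_gas = nCᵥΔT with Cᵥ = R/(γ−1) = 20.79 J/(mol·K).
ΔU = 2.48 × 20.79 × (107.7 − 278) = -8777 J.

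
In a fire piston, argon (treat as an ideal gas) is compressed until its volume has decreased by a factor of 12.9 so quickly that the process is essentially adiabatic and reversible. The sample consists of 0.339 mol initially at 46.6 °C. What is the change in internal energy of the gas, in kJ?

ΔU ≈ 6.08 kJ

Adiabatic: T₁V₁^(γ−1) = T₂V₂^(γ−1) ⇒ T₂ = T₁ (V₁/V₂)^(γ−1).
γ = 5/3 for a monatomic ideal gas, so γ−1 = 2/3.
T₁ = 46.6 °C = 319.8 K.
T₂ = 319.8 × 12.9^(2/3) = 1759 K.
Q = 0, so ΔU = W_on_gas = nCᵥΔT with Cᵥ = R/(γ−1) = 12.47 J/(mol·K).
ΔU = 0.339 × 12.47 × (1759 − 319.8) = 6084 J.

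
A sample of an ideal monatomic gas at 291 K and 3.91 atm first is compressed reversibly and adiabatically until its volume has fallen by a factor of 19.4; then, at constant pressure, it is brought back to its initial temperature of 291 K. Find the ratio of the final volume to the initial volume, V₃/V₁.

V₃/V₁ ≈ 0.00714

For a monatomic ideal gas γ = 5/3.
Adiabatic step: V₂/V₁ = 0.05155; T₂ = T₁·19.4^(2/3) = 2101 K.
Isobaric step: V₃/V₂ = T₃/T₂ = 291/2101.
V₃/V₁ = (V₂/V₁)(V₃/V₂) = 0.05155 × (291/2101) = 0.007139.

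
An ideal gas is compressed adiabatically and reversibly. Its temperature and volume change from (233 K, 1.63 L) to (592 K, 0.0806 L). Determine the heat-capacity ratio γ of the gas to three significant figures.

TV^(γ−1) = const ⇒ γ − 1 = ln(T₂/T₁) / ln(V₁/V₂).
γ = 1 + ln(592/233) / ln(1.63/0.0806) = 1.31.

γ ≈ 1.31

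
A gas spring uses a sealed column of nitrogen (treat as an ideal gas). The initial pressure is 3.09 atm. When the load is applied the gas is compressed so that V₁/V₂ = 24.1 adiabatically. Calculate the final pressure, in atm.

P₂ ≈ 266 atm

Since PV^γ is constant along a reversible adiabat, P₂ = P₁ (V₁/V₂)^γ.
For a diatomic ideal gas γ = 7/5.
P₂ = 3.09 × 24.1^(7/5) = 265.9 atm.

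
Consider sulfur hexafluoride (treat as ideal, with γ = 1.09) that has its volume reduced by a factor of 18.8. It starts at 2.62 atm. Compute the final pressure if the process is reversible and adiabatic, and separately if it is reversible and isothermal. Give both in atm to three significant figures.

Isothermal: P₂ = P₁(V₁/V₂) = 2.62×18.8 = 49.26 atm.
Adiabatic: P₂ = P₁(V₁/V₂)^γ = 2.62×18.8^(1.09) = 64.14 atm.

adiabatic: 64.1 atm; isothermal: 49.3 atm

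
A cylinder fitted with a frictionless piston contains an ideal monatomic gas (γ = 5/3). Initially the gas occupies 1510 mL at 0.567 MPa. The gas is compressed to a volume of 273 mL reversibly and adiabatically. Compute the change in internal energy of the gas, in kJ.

P₂ = P₁(V₁/V₂)^γ = 0.567×(1510/273)^(5/3) = 9.809 MPa.
For a reversible adiabat, W_by_gas = (P₁V₁ − P₂V₂)/(γ−1).
W_by = (567000×0.00151 − 9.809×10^6×0.000273) / (2/3) = -2732 J.
Q = 0 ⇒ ΔU = −W_by = 2732 J.

ΔU ≈ 2.73 kJ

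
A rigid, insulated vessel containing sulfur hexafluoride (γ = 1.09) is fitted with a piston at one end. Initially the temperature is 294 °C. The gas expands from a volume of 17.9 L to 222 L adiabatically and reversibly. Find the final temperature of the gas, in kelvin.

T₂ ≈ 452 K

For a reversible adiabat TV^(γ−1) is constant, so T₂ = T₁ (V₁/V₂)^(γ−1).
T₁ = 294 °C = 567.1 K.
T₂ = 567.1 × (17.9/222)^(0.09) = 452.2 K.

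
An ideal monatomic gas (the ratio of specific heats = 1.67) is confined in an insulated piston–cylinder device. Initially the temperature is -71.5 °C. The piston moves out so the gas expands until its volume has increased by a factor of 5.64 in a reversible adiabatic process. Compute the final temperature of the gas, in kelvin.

T₂ ≈ 63.3 K

Adiabatic: T₁V₁^(γ−1) = T₂V₂^(γ−1) ⇒ T₂ = T₁ (V₁/V₂)^(γ−1).
T₁ = -71.5 °C = 201.6 K.
T₂ = 201.6 × (1/5.64)^(0.67) = 63.28 K.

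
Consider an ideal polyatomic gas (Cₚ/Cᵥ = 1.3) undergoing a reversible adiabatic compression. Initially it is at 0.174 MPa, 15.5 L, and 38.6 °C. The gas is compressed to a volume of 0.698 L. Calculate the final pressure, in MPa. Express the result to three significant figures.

Adiabatic: P₁V₁^γ = P₂V₂^γ ⇒ P₂ = P₁ (V₁/V₂)^γ.
P₂ = 0.174 × (15.5/0.698)^(1.3) = 9.794 MPa.

P₂ ≈ 9.79 MPa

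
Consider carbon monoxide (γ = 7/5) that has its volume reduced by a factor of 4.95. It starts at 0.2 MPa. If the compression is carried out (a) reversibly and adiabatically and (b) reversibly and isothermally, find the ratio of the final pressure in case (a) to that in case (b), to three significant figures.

Isothermal: P_b = P₁(V₁/V₂) = 0.2×4.95.
Adiabatic: P_a = P₁(V₁/V₂)^γ = 0.2×4.95^(7/5).
P_a/P_b = (V₁/V₂)^(γ−1) = 4.95^(2/5) = 1.896.

P_adiabatic / P_isothermal ≈ 1.90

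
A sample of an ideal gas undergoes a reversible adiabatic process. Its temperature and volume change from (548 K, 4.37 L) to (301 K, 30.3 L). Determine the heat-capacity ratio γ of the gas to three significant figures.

γ ≈ 1.31

TV^(γ−1) = const ⇒ γ − 1 = ln(T₂/T₁) / ln(V₁/V₂).
γ = 1 + ln(301/548) / ln(4.37/30.3) = 1.309.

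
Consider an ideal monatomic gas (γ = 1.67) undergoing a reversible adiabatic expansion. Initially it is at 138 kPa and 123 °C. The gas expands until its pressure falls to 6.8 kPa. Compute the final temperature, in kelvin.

T₂ ≈ 118 K

Adiabatic: T₂/T₁ = (P₂/P₁)^((γ−1)/γ).
T₁ = 123 °C = 396.1 K.
T₂ = 396.1 × (6.8/138)^(0.401) = 118.4 K.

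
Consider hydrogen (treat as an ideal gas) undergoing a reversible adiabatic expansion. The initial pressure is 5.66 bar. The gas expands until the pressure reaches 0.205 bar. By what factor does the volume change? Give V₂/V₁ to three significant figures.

V₂/V₁ ≈ 10.7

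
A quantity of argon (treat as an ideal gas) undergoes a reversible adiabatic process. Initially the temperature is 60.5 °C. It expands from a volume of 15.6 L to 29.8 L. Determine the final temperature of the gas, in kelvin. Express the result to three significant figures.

Adiabatic: T₁V₁^(γ−1) = T₂V₂^(γ−1) ⇒ T₂ = T₁ (V₁/V₂)^(γ−1).
For a monatomic ideal gas γ = 5/3, so γ−1 = 2/3.
T₁ = 60.5 °C = 333.6 K.
T₂ = 333.6 × (15.6/29.8)^(2/3) = 216.7 K.

T₂ ≈ 217 K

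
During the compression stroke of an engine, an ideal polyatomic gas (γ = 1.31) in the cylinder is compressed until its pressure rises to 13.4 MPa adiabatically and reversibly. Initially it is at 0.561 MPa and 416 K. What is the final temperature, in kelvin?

T₂ ≈ 881 K

Along an adiabat T P^((1−γ)/γ) is constant, so T₂ = T₁ (P₂/P₁)^((γ−1)/γ).
T₂ = 416 × (13.4/0.561)^(0.237) = 881.5 K.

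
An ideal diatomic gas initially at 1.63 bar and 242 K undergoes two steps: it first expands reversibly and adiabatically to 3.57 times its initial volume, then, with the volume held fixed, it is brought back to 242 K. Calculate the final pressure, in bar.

P₃ ≈ 0.457 bar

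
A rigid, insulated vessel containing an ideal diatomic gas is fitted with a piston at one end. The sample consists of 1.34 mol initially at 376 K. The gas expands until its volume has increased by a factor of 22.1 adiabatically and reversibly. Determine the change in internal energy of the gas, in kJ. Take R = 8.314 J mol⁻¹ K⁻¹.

ΔU ≈ -7.44 kJ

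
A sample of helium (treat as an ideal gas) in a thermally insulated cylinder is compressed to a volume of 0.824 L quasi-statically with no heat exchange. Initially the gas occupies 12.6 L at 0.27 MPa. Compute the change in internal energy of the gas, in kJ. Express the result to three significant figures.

ΔU ≈ 26.3 kJ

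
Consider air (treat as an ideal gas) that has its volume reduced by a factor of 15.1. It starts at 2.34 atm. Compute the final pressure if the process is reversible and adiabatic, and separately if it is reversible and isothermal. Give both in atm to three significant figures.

adiabatic: 105 atm; isothermal: 35.3 atm

For a diatomic ideal gas γ = 7/5.
Isothermal: P₂ = P₁(V₁/V₂) = 2.34×15.1 = 35.33 atm.
Adiabatic: P₂ = P₁(V₁/V₂)^γ = 2.34×15.1^(7/5) = 104.7 atm.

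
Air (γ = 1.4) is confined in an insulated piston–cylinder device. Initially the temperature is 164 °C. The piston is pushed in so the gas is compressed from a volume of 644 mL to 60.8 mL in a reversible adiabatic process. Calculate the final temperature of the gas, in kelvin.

For a reversible adiabat TV^(γ−1) is constant, so T₂ = T₁ (V₁/V₂)^(γ−1).
T₁ = 164 °C = 437.1 K.
T₂ = 437.1 × (644/60.8)^(0.4) = 1124 K.

T₂ ≈ 1120 K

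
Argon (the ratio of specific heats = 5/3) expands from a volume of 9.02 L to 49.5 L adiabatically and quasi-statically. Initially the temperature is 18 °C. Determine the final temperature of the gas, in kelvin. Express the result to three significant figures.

Adiabatic: T₁V₁^(γ−1) = T₂V₂^(γ−1) ⇒ T₂ = T₁ (V₁/V₂)^(γ−1).
T₁ = 18 °C = 291.1 K.
T₂ = 291.1 × (9.02/49.5)^(2/3) = 93.58 K.

T₂ ≈ 93.6 K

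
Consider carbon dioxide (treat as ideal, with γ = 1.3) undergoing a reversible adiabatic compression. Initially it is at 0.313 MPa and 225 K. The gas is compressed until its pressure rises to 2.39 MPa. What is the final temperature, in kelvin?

T₂ ≈ 360 K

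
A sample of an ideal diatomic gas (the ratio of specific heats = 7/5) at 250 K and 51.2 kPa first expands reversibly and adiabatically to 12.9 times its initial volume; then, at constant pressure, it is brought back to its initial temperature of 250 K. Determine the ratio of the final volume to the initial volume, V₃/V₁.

V₃/V₁ ≈ 35.9

Adiabatic step: V₂/V₁ = 12.9; T₂ = T₁·(1/12.9)^(2/5) = 89.89 K.
Isobaric step: V₃/V₂ = T₃/T₂ = 250/89.89.
V₃/V₁ = (V₂/V₁)(V₃/V₂) = 12.9 × (250/89.89) = 35.88.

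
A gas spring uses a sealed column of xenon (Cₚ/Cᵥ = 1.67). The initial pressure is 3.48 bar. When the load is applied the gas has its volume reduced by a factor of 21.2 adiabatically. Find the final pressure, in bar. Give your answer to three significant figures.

Since PV^γ is constant along a reversible adiabat, P₂ = P₁ (V₁/V₂)^γ.
P₂ = 3.48 × 21.2^(1.67) = 570.9 bar.

P₂ ≈ 571 bar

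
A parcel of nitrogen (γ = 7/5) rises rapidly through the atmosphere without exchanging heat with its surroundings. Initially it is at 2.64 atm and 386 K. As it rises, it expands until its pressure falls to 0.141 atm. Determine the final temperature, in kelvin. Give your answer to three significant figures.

T₂ ≈ 167 K

Along an adiabat T P^((1−γ)/γ) is constant, so T₂ = T₁ (P₂/P₁)^((γ−1)/γ).
T₂ = 386 × (0.141/2.64)^(2/7) = 167.1 K.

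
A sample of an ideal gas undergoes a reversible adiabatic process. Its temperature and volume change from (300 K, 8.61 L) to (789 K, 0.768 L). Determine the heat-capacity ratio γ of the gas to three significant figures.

TV^(γ−1) = const ⇒ γ − 1 = ln(T₂/T₁) / ln(V₁/V₂).
γ = 1 + ln(789/300) / ln(8.61/0.768) = 1.4.

γ ≈ 1.40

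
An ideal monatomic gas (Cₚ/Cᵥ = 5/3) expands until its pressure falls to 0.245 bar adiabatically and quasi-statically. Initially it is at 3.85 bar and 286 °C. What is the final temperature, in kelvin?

T₂ ≈ 186 K

Adiabatic: T₂/T₁ = (P₂/P₁)^((γ−1)/γ).
T₁ = 286 °C = 559.1 K.
T₂ = 559.1 × (0.245/3.85)^(2/5) = 185.8 K.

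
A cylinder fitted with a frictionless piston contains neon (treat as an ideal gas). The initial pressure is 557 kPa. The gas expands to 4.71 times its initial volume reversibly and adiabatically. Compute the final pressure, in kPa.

P₂ ≈ 42.1 kPa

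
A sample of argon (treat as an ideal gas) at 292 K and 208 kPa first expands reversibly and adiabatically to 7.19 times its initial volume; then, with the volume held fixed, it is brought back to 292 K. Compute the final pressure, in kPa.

P₃ ≈ 28.9 kPa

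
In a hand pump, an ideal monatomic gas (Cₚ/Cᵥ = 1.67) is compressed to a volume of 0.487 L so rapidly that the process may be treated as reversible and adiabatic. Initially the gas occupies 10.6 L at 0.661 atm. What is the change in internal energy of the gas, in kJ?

P₂ = P₁(V₁/V₂)^γ = 0.661×(10.6/0.487)^(1.67) = 113.3 atm.
For a reversible adiabat, W_by_gas = (P₁V₁ − P₂V₂)/(γ−1).
W_by = (66980×0.0106 − 1.148×10^7×0.000487) / (0.67) = -7286 J.
Q = 0 ⇒ ΔU = −W_by = 7286 J.

ΔU ≈ 7.29 kJ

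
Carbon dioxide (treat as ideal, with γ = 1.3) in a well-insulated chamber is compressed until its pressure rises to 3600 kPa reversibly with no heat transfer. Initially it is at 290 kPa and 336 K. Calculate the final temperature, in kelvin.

T₂ ≈ 601 K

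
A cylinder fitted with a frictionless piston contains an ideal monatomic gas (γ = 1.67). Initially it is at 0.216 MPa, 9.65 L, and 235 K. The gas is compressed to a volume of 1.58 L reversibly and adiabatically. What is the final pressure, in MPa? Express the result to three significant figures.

P₂ ≈ 4.43 MPa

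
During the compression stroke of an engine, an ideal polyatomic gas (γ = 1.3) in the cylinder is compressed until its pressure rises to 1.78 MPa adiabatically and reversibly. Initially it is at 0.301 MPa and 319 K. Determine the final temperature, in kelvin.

Adiabatic: T₂/T₁ = (P₂/P₁)^((γ−1)/γ).
T₂ = 319 × (1.78/0.301)^(0.231) = 480.7 K.

T₂ ≈ 481 K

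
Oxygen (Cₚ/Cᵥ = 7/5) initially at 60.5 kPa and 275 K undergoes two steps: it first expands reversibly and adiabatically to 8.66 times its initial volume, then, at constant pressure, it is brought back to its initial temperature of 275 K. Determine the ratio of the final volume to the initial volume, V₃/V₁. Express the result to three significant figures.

V₃/V₁ ≈ 20.5

Adiabatic step: V₂/V₁ = 8.66; T₂ = T₁·(1/8.66)^(2/5) = 116 K.
Isobaric step: V₃/V₂ = T₃/T₂ = 275/116.
V₃/V₁ = (V₂/V₁)(V₃/V₂) = 8.66 × (275/116) = 20.54.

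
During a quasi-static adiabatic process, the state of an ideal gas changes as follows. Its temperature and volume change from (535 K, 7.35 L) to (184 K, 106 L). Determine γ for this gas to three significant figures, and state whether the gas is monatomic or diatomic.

γ ≈ 1.40; diatomic

TV^(γ−1) = const ⇒ γ − 1 = ln(T₂/T₁) / ln(V₁/V₂).
γ = 1 + ln(184/535) / ln(7.35/106) = 1.4.
γ ≈ 1.40 is close to 7/5, so the gas is diatomic.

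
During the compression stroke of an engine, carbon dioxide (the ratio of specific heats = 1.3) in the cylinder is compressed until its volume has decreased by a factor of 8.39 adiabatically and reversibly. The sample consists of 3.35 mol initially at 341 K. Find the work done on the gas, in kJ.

Adiabatic: T₁V₁^(γ−1) = T₂V₂^(γ−1) ⇒ T₂ = T₁ (V₁/V₂)^(γ−1).
T₂ = 341 × 8.39^(0.3) = 645.5 K.
Q = 0, so ΔU = W_on_gas = nCᵥΔT with Cᵥ = R/(γ−1) = 27.71 J/(mol·K).
ΔU = 3.35 × 27.71 × (645.5 − 341) = 28270 J.

W ≈ 28.3 kJ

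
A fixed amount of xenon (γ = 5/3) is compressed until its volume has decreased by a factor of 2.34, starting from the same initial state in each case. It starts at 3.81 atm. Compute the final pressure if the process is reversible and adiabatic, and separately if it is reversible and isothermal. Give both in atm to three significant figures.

Isothermal: P₂ = P₁(V₁/V₂) = 3.81×2.34 = 8.915 atm.
Adiabatic: P₂ = P₁(V₁/V₂)^γ = 3.81×2.34^(5/3) = 15.71 atm.

adiabatic: 15.7 atm; isothermal: 8.92 atm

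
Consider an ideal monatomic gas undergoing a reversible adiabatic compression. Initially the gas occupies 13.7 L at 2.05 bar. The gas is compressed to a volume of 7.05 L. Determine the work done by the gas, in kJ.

W ≈ -2.35 kJ

γ = 5/3 for a monatomic ideal gas.
P₂ = P₁(V₁/V₂)^γ = 2.05×(13.7/7.05)^(5/3) = 6.204 bar.
For a reversible adiabat, W_by_gas = (P₁V₁ − P₂V₂)/(γ−1).
W_by = (205000×0.0137 − 620400×0.00705) / (2/3) = -2347 J.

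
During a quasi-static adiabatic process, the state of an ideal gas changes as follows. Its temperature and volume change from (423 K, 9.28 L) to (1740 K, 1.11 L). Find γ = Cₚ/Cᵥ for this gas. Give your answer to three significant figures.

TV^(γ−1) = const ⇒ γ − 1 = ln(T₂/T₁) / ln(V₁/V₂).
γ = 1 + ln(1740/423) / ln(9.28/1.11) = 1.666.

γ ≈ 1.67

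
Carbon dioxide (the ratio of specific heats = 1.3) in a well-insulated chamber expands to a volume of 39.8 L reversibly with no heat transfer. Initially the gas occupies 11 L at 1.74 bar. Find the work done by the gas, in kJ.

P₂ = P₁(V₁/V₂)^γ = 1.74×(11/39.8)^(1.3) = 0.327 bar.
For a reversible adiabat, W_by_gas = (P₁V₁ − P₂V₂)/(γ−1).
W_by = (174000×0.011 − 32700×0.0398) / (0.3) = 2042 J.

W ≈ 2.04 kJ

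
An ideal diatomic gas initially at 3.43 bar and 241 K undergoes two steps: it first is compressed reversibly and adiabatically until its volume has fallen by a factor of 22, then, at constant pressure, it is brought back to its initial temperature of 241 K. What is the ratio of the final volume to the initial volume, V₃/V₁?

V₃/V₁ ≈ 0.0132

For a diatomic ideal gas γ = 7/5.
Adiabatic step: V₂/V₁ = 0.04545; T₂ = T₁·22^(2/5) = 829.8 K.
Isobaric step: V₃/V₂ = T₃/T₂ = 241/829.8.
V₃/V₁ = (V₂/V₁)(V₃/V₂) = 0.04545 × (241/829.8) = 0.0132.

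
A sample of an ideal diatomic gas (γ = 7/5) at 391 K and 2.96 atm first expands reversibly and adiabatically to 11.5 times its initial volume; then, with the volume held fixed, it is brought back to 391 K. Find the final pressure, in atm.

Adiabatic step (PV^γ = const): P₂ = 2.96×(1/11.5)^(7/5) = 0.0969 atm; T₂ = 391×(1/11.5)^(2/5) = 147.2 K.
Isochoric: P₃ = P₂(T₃/T₂) = 0.0969 × (391/147.2) = 0.2574 atm.

P₃ ≈ 0.257 atm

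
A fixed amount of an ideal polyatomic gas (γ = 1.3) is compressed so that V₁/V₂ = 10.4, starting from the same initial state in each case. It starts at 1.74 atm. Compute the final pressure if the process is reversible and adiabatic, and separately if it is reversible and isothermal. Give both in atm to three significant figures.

adiabatic: 36.5 atm; isothermal: 18.1 atm

Isothermal: P₂ = P₁(V₁/V₂) = 1.74×10.4 = 18.1 atm.
Adiabatic: P₂ = P₁(V₁/V₂)^γ = 1.74×10.4^(1.3) = 36.53 atm.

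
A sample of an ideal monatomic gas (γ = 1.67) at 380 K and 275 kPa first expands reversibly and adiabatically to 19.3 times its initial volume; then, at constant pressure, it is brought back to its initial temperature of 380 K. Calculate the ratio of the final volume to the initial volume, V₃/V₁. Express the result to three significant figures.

V₃/V₁ ≈ 140

Adiabatic step: V₂/V₁ = 19.3; T₂ = T₁·(1/19.3)^(0.67) = 52.3 K.
Isobaric step: V₃/V₂ = T₃/T₂ = 380/52.3.
V₃/V₁ = (V₂/V₁)(V₃/V₂) = 19.3 × (380/52.3) = 140.2.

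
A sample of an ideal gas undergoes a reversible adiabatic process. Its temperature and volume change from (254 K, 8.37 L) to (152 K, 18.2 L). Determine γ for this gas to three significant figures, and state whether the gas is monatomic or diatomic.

TV^(γ−1) = const ⇒ γ − 1 = ln(T₂/T₁) / ln(V₁/V₂).
γ = 1 + ln(152/254) / ln(8.37/18.2) = 1.661.
γ ≈ 1.66 is close to 5/3, so the gas is monatomic.

γ ≈ 1.66; monatomic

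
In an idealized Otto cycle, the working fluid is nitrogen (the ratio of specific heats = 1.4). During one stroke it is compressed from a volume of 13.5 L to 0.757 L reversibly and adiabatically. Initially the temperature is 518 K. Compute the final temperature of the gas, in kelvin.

T₂ ≈ 1640 K

For a reversible adiabat TV^(γ−1) is constant, so T₂ = T₁ (V₁/V₂)^(γ−1).
T₂ = 518 × (13.5/0.757)^(0.4) = 1640 K.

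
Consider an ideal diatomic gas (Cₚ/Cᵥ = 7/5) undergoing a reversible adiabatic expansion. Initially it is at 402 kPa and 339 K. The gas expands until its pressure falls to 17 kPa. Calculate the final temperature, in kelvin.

Adiabatic: T₂/T₁ = (P₂/P₁)^((γ−1)/γ).
T₂ = 339 × (17/402)^(2/7) = 137.3 K.

T₂ ≈ 137 K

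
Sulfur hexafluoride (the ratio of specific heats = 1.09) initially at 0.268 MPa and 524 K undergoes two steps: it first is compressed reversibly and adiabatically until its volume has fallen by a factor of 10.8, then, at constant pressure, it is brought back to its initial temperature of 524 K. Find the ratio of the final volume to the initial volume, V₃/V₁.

V₃/V₁ ≈ 0.0747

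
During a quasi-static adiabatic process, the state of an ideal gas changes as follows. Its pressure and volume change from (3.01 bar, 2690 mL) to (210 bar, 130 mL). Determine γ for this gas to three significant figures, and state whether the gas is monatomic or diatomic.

γ ≈ 1.40; diatomic

PV^γ = const ⇒ γ = ln(P₂/P₁) / ln(V₁/V₂).
γ = ln(210/3.01) / ln(2690/130) = 1.401.
γ ≈ 1.40 is close to 7/5, so the gas is diatomic.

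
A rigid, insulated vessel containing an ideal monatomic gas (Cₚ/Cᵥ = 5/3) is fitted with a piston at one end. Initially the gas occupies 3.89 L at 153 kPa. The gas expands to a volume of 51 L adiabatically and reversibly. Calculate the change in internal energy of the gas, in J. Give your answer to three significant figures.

P₂ = P₁(V₁/V₂)^γ = 153×(3.89/51)^(5/3) = 2.099 kPa.
For a reversible adiabat, W_by_gas = (P₁V₁ − P₂V₂)/(γ−1).
W_by = (153000×0.00389 − 2099×0.051) / (2/3) = 732.2 J.
Q = 0 ⇒ ΔU = −W_by = -732.2 J.

ΔU ≈ -732 J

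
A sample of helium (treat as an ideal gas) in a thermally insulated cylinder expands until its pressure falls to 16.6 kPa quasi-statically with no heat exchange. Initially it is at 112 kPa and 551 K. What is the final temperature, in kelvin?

T₂ ≈ 257 K

Adiabatic: T₂/T₁ = (P₂/P₁)^((γ−1)/γ).
For a monatomic ideal gas γ = 5/3, so (γ−1)/γ = 2/5.
T₂ = 551 × (16.6/112)^(2/5) = 256.7 K.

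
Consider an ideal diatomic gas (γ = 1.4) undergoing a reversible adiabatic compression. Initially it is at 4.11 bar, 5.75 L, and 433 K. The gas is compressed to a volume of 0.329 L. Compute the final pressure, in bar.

Adiabatic: P₁V₁^γ = P₂V₂^γ ⇒ P₂ = P₁ (V₁/V₂)^γ.
P₂ = 4.11 × (5.75/0.329)^(1.4) = 225.6 bar.

P₂ ≈ 226 bar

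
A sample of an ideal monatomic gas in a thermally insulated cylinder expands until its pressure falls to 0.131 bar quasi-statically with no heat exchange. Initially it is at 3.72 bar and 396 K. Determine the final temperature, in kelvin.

Along an adiabat T P^((1−γ)/γ) is constant, so T₂ = T₁ (P₂/P₁)^((γ−1)/γ).
For a monatomic ideal gas γ = 5/3, so (γ−1)/γ = 2/5.
T₂ = 396 × (0.131/3.72)^(2/5) = 103.8 K.

T₂ ≈ 104 K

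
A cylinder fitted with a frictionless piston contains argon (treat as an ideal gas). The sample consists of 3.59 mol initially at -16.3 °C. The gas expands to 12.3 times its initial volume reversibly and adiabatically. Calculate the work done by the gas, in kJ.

W ≈ 9.34 kJ

For a reversible adiabat TV^(γ−1) is constant, so T₂ = T₁ (V₁/V₂)^(γ−1).
γ = 5/3 for a monatomic ideal gas, so γ−1 = 2/3.
T₁ = -16.3 °C = 256.8 K.
T₂ = 256.8 × (1/12.3)^(2/3) = 48.2 K.
Q = 0, so ΔU = W_on_gas = nCᵥΔT with Cᵥ = R/(γ−1) = 12.47 J/(mol·K).
ΔU = 3.59 × 12.47 × (48.2 − 256.8) = -9341 J.
Work done by the gas = −ΔU = 9341 J.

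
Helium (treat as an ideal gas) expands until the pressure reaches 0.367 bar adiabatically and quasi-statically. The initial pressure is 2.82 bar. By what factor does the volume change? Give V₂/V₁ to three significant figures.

V₂/V₁ ≈ 3.40

From PV^γ = const, V₂/V₁ = (P₁/P₂)^(1/γ).
For a monatomic ideal gas γ = 5/3.
V₂/V₁ = (2.82/0.367)^(3/5) = 3.399.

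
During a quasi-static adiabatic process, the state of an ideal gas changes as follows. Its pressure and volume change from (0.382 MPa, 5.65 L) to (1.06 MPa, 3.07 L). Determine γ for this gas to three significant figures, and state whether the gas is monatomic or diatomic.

γ ≈ 1.67; monatomic

PV^γ = const ⇒ γ = ln(P₂/P₁) / ln(V₁/V₂).
γ = ln(1.06/0.382) / ln(5.65/3.07) = 1.673.
γ ≈ 1.67 is close to 5/3, so the gas is monatomic.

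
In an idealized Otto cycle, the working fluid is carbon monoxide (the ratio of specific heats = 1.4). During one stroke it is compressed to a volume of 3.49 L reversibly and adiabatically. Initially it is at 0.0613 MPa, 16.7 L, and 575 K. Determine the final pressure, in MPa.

Since PV^γ is constant along a reversible adiabat, P₂ = P₁ (V₁/V₂)^γ.
P₂ = 0.0613 × (16.7/3.49)^(1.4) = 0.5487 MPa.

P₂ ≈ 0.549 MPa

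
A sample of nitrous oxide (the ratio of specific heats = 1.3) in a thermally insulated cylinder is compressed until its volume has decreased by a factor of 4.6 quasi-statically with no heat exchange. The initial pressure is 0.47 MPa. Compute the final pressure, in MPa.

Adiabatic: P₁V₁^γ = P₂V₂^γ ⇒ P₂ = P₁ (V₁/V₂)^γ.
P₂ = 0.47 × 4.6^(1.3) = 3.417 MPa.

P₂ ≈ 3.42 MPa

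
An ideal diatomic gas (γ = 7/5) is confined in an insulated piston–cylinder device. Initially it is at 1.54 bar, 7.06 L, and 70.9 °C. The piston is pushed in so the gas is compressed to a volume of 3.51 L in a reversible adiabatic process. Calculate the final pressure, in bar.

P₂ ≈ 4.10 bar

Since PV^γ is constant along a reversible adiabat, P₂ = P₁ (V₁/V₂)^γ.
P₂ = 1.54 × (7.06/3.51)^(7/5) = 4.097 bar.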